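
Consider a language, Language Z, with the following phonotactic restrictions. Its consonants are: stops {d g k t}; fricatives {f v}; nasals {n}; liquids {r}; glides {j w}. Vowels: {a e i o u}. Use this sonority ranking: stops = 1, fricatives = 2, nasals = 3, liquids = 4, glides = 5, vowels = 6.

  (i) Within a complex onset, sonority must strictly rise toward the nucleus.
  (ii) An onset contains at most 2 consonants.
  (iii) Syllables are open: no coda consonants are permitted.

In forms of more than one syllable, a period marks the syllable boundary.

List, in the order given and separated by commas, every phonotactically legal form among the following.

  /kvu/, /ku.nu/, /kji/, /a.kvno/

/kvu/ — σ1 onset /kv/ (1→2 rises), coda /∅/ ok → phonotactically legal
/ku.nu/ — σ1 onset /k/, coda /∅/ ok; σ2 onset /n/, coda /∅/ ok → phonotactically legal
/kji/ — σ1 onset /kj/ (1→5 rises), coda /∅/ ok → phonotactically legal
/a.kvno/ — violates constraint (ii): syllable 2 onset /kvn/ has 3 consonants (> 2) → phonotactically illegal

/kvu/, /ku.nu/, /kji/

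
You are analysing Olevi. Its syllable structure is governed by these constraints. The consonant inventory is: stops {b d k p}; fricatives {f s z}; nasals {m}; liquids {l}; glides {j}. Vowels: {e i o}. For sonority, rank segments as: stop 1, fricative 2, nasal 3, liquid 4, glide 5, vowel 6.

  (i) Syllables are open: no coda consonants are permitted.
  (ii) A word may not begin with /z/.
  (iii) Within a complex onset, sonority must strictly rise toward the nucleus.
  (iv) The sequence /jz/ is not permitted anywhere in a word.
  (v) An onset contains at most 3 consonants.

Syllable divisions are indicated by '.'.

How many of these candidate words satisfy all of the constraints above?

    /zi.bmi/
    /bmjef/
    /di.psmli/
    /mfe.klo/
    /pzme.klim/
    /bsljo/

0

/zi.bmi/ — violates constraint (ii): word begins with /z/ → not permitted
/bmjef/ — violates constraint (i): syllable 1 coda /f/ has 1 consonant (> 0) → not permitted
/di.psmli/ — violates constraint (v): syllable 2 onset /psml/ has 4 consonants (> 3) → not permitted
/mfe.klo/ — violates constraint (iii): syllable 1 onset /mf/: /m/ (nasal, 3) → /f/ (fricative, 2) does not rise → not permitted
/pzme.klim/ — violates constraint (i): syllable 2 coda /m/ has 1 consonant (> 0) → not permitted
/bsljo/ — violates constraint (v): syllable 1 onset /bslj/ has 4 consonants (> 3) → not permitted
No form is permitted → 0.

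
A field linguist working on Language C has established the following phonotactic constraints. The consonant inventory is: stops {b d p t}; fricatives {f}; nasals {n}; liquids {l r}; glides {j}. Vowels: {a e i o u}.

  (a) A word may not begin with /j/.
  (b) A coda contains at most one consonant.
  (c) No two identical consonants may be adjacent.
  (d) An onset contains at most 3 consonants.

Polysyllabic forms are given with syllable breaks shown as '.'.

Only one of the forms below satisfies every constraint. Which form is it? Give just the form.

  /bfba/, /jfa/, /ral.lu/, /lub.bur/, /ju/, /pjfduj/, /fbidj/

/bfba/ — σ1 onset /bfb/ (3C), coda /∅/ ok → well-formed
/jfa/ — violates constraint (a): word begins with /j/ → ill-formed
/ral.lu/ — violates constraint (c): adjacent identical consonants /ll/ → ill-formed
/lub.bur/ — violates constraint (c): adjacent identical consonants /bb/ → ill-formed
/ju/ — violates constraint (a): word begins with /j/ → ill-formed
/pjfduj/ — violates constraint (d): syllable 1 onset /pjfd/ has 4 consonants (> 3) → ill-formed
/fbidj/ — violates constraint (b): syllable 1 coda /dj/ has 2 consonants (> 1) → ill-formed

/bfba/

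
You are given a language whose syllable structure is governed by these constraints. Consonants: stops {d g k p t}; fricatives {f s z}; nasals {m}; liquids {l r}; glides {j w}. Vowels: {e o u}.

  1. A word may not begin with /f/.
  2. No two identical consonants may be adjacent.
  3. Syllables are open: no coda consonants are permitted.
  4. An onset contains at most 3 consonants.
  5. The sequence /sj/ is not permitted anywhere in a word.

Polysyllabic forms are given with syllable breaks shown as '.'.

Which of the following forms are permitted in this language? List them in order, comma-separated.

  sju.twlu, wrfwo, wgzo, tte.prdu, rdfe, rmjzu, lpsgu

sju.twlu — violates constraint 5: contains banned sequence /sj/ → not permitted
wrfwo — violates constraint 4: syllable 1 onset /wrfw/ has 4 consonants (> 3) → not permitted
wgzo — σ1 onset /wgz/ (3C), coda /∅/ ok → permitted
tte.prdu — violates constraint 2: adjacent identical consonants /tt/ → not permitted
rdfe — σ1 onset /rdf/ (3C), coda /∅/ ok → permitted
rmjzu — violates constraint 4: syllable 1 onset /rmjz/ has 4 consonants (> 3) → not permitted
lpsgu — violates constraint 4: syllable 1 onset /lpsg/ has 4 consonants (> 3) → not permitted

wgzo, rdfe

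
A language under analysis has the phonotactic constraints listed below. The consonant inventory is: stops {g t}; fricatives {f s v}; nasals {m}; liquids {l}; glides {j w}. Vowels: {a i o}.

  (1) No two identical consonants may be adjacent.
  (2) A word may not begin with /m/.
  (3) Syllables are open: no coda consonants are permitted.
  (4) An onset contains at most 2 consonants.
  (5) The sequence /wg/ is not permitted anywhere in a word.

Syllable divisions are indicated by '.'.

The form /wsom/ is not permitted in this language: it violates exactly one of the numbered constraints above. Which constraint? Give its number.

3

/wsom/: syllable 1 coda /m/ has 1 consonant (> 0).
This is a violation of constraint 3: "Syllables are open: no coda consonants are permitted."
The remaining constraints (1, 2, 4, 5) are satisfied.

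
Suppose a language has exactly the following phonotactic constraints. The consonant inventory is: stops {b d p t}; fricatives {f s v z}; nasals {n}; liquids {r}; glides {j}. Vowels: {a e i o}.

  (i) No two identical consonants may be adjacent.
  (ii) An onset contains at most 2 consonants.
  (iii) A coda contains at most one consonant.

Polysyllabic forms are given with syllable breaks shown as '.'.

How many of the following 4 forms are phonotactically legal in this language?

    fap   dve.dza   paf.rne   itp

3

fap — σ1 onset /f/, coda /p/ ok → phonotactically legal
dve.dza — σ1 onset /dv/ (2C), coda /∅/ ok; σ2 onset /dz/ (2C), coda /∅/ ok → phonotactically legal
paf.rne — σ1 onset /p/, coda /f/ ok; σ2 onset /rn/ (2C), coda /∅/ ok → phonotactically legal
itp — violates constraint (iii): syllable 1 coda /tp/ has 2 consonants (> 1) → phonotactically illegal
Phonotactically legal: fap, dve.dza, paf.rne → 3.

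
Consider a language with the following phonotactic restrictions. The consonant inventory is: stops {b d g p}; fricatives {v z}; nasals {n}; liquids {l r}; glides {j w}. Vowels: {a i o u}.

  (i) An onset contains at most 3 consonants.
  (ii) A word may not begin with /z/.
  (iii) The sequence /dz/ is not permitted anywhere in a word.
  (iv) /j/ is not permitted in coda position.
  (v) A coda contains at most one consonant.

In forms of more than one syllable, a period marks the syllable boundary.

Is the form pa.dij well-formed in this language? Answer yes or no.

no

pa.dij — violates constraint (iv): syllable 2 coda contains /j/ → ill-formed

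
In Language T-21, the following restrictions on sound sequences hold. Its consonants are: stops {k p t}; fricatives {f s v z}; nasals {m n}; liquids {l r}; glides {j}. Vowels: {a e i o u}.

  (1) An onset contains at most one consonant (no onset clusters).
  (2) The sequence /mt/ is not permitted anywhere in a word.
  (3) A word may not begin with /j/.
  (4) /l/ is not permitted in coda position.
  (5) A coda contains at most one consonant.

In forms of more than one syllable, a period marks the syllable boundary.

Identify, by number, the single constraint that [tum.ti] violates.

2

[tum.ti]: contains banned sequence /mt/.
This is a violation of constraint 2: "The sequence /mt/ is not permitted anywhere in a word."
The remaining constraints (1, 3, 4, 5) are satisfied.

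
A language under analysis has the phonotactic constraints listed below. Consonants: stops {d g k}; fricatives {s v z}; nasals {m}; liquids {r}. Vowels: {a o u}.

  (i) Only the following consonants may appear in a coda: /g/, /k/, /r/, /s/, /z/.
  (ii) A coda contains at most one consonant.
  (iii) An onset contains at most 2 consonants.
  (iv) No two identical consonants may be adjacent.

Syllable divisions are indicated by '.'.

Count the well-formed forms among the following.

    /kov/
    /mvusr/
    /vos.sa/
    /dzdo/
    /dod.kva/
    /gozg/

0

/kov/ — violates constraint (i): syllable 1 coda contains /v/, which is not a licensed coda consonant → ill-formed
/mvusr/ — violates constraint (ii): syllable 1 coda /sr/ has 2 consonants (> 1) → ill-formed
/vos.sa/ — violates constraint (iv): adjacent identical consonants /ss/ → ill-formed
/dzdo/ — violates constraint (iii): syllable 1 onset /dzd/ has 3 consonants (> 2) → ill-formed
/dod.kva/ — violates constraint (i): syllable 1 coda contains /d/, which is not a licensed coda consonant → ill-formed
/gozg/ — violates constraint (ii): syllable 1 coda /zg/ has 2 consonants (> 1) → ill-formed
No form is well-formed → 0.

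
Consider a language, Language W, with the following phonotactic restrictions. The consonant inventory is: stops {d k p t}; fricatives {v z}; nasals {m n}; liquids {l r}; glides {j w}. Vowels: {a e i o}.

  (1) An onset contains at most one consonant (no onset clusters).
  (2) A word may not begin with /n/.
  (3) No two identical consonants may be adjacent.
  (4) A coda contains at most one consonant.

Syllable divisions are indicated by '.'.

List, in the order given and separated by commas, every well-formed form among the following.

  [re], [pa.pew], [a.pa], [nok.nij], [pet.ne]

[re] — σ1 onset /r/, coda /∅/ ok → well-formed
[pa.pew] — σ1 onset /p/, coda /∅/ ok; σ2 onset /p/, coda /w/ ok → well-formed
[a.pa] — σ1 onset /∅/, coda /∅/ ok; σ2 onset /p/, coda /∅/ ok → well-formed
[nok.nij] — violates constraint 2: word begins with /n/ → ill-formed
[pet.ne] — σ1 onset /p/, coda /t/ ok; σ2 onset /n/, coda /∅/ ok → well-formed

[re], [pa.pew], [a.pa], [pet.ne]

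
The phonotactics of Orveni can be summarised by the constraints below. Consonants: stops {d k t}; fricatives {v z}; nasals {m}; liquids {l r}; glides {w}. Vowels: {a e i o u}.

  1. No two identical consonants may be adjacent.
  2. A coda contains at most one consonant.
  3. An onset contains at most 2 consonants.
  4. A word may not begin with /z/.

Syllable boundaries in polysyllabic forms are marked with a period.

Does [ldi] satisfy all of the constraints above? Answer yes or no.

[ldi] — σ1 onset /ld/ (2C), coda /∅/ ok → well-formed

yes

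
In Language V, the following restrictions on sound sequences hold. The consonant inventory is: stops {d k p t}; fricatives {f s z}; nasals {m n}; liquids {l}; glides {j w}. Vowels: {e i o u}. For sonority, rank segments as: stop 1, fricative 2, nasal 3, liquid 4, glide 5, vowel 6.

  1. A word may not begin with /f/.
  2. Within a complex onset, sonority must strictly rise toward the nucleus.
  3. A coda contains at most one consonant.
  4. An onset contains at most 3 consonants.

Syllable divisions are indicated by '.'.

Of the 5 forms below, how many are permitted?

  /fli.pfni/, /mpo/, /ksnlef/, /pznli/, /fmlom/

/fli.pfni/ — violates constraint 1: word begins with /f/ → not permitted
/mpo/ — violates constraint 2: syllable 1 onset /mp/: /m/ (nasal, 3) → /p/ (stop, 1) does not rise → not permitted
/ksnlef/ — violates constraint 4: syllable 1 onset /ksnl/ has 4 consonants (> 3) → not permitted
/pznli/ — violates constraint 4: syllable 1 onset /pznl/ has 4 consonants (> 3) → not permitted
/fmlom/ — violates constraint 1: word begins with /f/ → not permitted
No form is permitted → 0.

0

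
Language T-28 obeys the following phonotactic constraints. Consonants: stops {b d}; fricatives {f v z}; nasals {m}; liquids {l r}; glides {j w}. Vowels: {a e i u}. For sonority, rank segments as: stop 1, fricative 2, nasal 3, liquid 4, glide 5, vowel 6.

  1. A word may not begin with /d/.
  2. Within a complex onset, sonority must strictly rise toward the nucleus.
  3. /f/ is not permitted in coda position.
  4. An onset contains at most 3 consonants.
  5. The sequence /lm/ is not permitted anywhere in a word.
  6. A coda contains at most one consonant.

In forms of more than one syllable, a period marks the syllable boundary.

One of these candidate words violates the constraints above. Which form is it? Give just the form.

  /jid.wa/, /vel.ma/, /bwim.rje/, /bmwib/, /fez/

/jid.wa/ — σ1 onset /j/, coda /d/ ok; σ2 onset /w/, coda /∅/ ok → phonotactically legal
/vel.ma/ — violates constraint 5: contains banned sequence /lm/ → phonotactically illegal
/bwim.rje/ — σ1 onset /bw/ (1→5 rises), coda /m/ ok; σ2 onset /rj/ (4→5 rises), coda /∅/ ok → phonotactically legal
/bmwib/ — σ1 onset /bmw/ (1→3→5 rises), coda /b/ ok → phonotactically legal
/fez/ — σ1 onset /f/, coda /z/ ok → phonotactically legal

/vel.ma/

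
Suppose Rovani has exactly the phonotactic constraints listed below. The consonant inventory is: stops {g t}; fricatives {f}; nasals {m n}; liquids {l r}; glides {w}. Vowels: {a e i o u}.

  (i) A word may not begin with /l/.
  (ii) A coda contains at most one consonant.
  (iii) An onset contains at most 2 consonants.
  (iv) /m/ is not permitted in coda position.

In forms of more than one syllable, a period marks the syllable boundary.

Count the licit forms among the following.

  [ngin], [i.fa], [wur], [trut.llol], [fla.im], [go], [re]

[ngin] — σ1 onset /ng/ (2C), coda /n/ ok → licit
[i.fa] — σ1 onset /∅/, coda /∅/ ok; σ2 onset /f/, coda /∅/ ok → licit
[wur] — σ1 onset /w/, coda /r/ ok → licit
[trut.llol] — σ1 onset /tr/ (2C), coda /t/ ok; σ2 onset /ll/ (2C), coda /l/ ok → licit
[fla.im] — violates constraint (iv): syllable 2 coda contains /m/ → illicit
[go] — σ1 onset /g/, coda /∅/ ok → licit
[re] — σ1 onset /r/, coda /∅/ ok → licit
Licit: [ngin], [i.fa], [wur], [trut.llol], [go], [re] → 6.

6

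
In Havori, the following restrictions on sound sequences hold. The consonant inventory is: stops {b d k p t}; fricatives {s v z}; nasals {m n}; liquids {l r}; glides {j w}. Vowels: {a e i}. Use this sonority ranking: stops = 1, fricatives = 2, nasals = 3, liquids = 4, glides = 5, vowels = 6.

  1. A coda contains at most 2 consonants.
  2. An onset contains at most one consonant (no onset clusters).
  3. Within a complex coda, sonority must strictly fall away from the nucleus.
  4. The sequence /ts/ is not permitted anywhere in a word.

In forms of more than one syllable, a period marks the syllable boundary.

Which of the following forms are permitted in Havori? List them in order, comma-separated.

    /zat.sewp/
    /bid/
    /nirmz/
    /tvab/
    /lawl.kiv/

/bid/, /lawl.kiv/

/zat.sewp/ — violates constraint 4: contains banned sequence /ts/ → not permitted
/bid/ — σ1 onset /b/, coda /d/ ok → permitted
/nirmz/ — violates constraint 1: syllable 1 coda /rmz/ has 3 consonants (> 2) → not permitted
/tvab/ — violates constraint 2: syllable 1 onset /tv/ has 2 consonants (> 1) → not permitted
/lawl.kiv/ — σ1 onset /l/, coda /wl/ (5→4 falls) ok; σ2 onset /k/, coda /v/ ok → permitted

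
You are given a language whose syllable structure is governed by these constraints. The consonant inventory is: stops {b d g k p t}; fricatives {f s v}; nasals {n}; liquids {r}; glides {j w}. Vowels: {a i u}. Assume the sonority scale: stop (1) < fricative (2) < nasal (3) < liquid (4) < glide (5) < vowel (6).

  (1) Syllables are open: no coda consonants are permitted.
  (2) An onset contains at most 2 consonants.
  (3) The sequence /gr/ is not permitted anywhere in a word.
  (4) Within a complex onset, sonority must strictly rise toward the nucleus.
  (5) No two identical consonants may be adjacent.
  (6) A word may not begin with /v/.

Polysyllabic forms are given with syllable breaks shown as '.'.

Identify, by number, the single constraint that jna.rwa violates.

jna.rwa: syllable 1 onset /jn/: /j/ (glide, 5) → /n/ (nasal, 3) does not rise.
This is a violation of constraint 4: "Within a complex onset, sonority must strictly rise toward the nucleus."
The remaining constraints (1, 2, 3, 5, 6) are satisfied.

4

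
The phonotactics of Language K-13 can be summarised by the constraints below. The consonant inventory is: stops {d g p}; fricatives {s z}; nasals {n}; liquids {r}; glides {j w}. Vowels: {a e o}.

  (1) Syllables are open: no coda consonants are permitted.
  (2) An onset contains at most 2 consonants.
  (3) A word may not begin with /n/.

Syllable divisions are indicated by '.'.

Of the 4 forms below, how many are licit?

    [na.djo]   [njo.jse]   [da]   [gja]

[na.djo] — violates constraint 3: word begins with /n/ → illicit
[njo.jse] — violates constraint 3: word begins with /n/ → illicit
[da] — σ1 onset /d/, coda /∅/ ok → licit
[gja] — σ1 onset /gj/ (2C), coda /∅/ ok → licit
Licit: [da], [gja] → 2.

2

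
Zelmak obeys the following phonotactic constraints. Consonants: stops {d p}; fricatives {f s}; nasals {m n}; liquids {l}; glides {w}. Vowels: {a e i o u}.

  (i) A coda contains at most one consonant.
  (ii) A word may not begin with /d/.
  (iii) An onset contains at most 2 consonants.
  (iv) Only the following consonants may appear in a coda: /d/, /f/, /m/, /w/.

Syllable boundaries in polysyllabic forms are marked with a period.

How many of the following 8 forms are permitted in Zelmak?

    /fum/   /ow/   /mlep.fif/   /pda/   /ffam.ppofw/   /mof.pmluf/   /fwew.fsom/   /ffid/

/fum/ — σ1 onset /f/, coda /m/ ok → permitted
/ow/ — σ1 onset /∅/, coda /w/ ok → permitted
/mlep.fif/ — violates constraint (iv): syllable 1 coda contains /p/, which is not a licensed coda consonant → not permitted
/pda/ — σ1 onset /pd/ (2C), coda /∅/ ok → permitted
/ffam.ppofw/ — violates constraint (i): syllable 2 coda /fw/ has 2 consonants (> 1) → not permitted
/mof.pmluf/ — violates constraint (iii): syllable 2 onset /pml/ has 3 consonants (> 2) → not permitted
/fwew.fsom/ — σ1 onset /fw/ (2C), coda /w/ ok; σ2 onset /fs/ (2C), coda /m/ ok → permitted
/ffid/ — σ1 onset /ff/ (2C), coda /d/ ok → permitted
Permitted: /fum/, /ow/, /pda/, /fwew.fsom/, /ffid/ → 5.

5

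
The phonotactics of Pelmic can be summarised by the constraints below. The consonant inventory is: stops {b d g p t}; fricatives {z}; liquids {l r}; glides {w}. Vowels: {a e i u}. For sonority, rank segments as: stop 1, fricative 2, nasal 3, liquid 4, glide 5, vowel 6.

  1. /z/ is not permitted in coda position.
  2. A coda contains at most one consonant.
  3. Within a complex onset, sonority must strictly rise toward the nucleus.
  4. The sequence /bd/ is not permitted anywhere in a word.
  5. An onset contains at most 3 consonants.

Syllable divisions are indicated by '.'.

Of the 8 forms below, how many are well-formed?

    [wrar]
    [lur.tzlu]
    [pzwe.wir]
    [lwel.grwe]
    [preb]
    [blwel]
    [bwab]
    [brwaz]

[wrar] — violates constraint 3: syllable 1 onset /wr/: /w/ (glide, 5) → /r/ (liquid, 4) does not rise → ill-formed
[lur.tzlu] — σ1 onset /l/, coda /r/ ok; σ2 onset /tzl/ (1→2→4 rises), coda /∅/ ok → well-formed
[pzwe.wir] — σ1 onset /pzw/ (1→2→5 rises), coda /∅/ ok; σ2 onset /w/, coda /r/ ok → well-formed
[lwel.grwe] — σ1 onset /lw/ (4→5 rises), coda /l/ ok; σ2 onset /grw/ (1→4→5 rises), coda /∅/ ok → well-formed
[preb] — σ1 onset /pr/ (1→4 rises), coda /b/ ok → well-formed
[blwel] — σ1 onset /blw/ (1→4→5 rises), coda /l/ ok → well-formed
[bwab] — σ1 onset /bw/ (1→5 rises), coda /b/ ok → well-formed
[brwaz] — violates constraint 1: syllable 1 coda contains /z/ → ill-formed
Well-formed: [lur.tzlu], [pzwe.wir], [lwel.grwe], [preb], [blwel], [bwab] → 6.

6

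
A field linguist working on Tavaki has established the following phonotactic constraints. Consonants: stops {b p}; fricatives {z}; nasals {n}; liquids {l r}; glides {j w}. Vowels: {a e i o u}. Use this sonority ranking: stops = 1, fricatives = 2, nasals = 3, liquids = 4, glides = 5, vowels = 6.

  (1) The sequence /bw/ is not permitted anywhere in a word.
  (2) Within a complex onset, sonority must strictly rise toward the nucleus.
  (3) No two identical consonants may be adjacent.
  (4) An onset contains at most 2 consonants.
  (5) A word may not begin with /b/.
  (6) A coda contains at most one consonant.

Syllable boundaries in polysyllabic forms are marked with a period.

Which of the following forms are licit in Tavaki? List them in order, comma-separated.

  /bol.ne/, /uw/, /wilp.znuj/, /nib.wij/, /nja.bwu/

/uw/

/bol.ne/ — violates constraint 5: word begins with /b/ → illicit
/uw/ — σ1 onset /∅/, coda /w/ ok → licit
/wilp.znuj/ — violates constraint 6: syllable 1 coda /lp/ has 2 consonants (> 1) → illicit
/nib.wij/ — violates constraint 1: contains banned sequence /bw/ → illicit
/nja.bwu/ — violates constraint 1: contains banned sequence /bw/ → illicit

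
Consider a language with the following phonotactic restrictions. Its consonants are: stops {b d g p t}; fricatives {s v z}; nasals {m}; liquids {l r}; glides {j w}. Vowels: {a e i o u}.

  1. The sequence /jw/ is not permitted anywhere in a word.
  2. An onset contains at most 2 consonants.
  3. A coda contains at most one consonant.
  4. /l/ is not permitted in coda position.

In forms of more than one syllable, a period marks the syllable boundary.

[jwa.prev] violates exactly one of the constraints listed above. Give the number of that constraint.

1

[jwa.prev]: contains banned sequence /jw/.
This is a violation of constraint 1: "The sequence /jw/ is not permitted anywhere in a word."
The remaining constraints (2, 3, 4) are satisfied.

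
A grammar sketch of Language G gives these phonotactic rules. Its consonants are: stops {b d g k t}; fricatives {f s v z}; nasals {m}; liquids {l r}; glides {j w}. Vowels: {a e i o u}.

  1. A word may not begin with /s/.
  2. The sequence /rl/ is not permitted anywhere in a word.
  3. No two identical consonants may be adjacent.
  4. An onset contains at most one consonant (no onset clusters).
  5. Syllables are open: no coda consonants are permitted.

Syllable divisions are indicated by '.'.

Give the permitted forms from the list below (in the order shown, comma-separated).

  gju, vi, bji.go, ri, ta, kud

gju — violates constraint 4: syllable 1 onset /gj/ has 2 consonants (> 1) → not permitted
vi — σ1 onset /v/, coda /∅/ ok → permitted
bji.go — violates constraint 4: syllable 1 onset /bj/ has 2 consonants (> 1) → not permitted
ri — σ1 onset /r/, coda /∅/ ok → permitted
ta — σ1 onset /t/, coda /∅/ ok → permitted
kud — violates constraint 5: syllable 1 coda /d/ has 1 consonant (> 0) → not permitted

vi, ri, ta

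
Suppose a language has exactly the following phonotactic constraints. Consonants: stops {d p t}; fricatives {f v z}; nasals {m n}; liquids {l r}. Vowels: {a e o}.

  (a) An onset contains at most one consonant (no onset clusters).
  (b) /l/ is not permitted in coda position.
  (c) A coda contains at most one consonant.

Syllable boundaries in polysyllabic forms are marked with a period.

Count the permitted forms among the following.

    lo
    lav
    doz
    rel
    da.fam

4

lo — σ1 onset /l/, coda /∅/ ok → permitted
lav — σ1 onset /l/, coda /v/ ok → permitted
doz — σ1 onset /d/, coda /z/ ok → permitted
rel — violates constraint (b): syllable 1 coda contains /l/ → not permitted
da.fam — σ1 onset /d/, coda /∅/ ok; σ2 onset /f/, coda /m/ ok → permitted
Permitted: lo, lav, doz, da.fam → 4.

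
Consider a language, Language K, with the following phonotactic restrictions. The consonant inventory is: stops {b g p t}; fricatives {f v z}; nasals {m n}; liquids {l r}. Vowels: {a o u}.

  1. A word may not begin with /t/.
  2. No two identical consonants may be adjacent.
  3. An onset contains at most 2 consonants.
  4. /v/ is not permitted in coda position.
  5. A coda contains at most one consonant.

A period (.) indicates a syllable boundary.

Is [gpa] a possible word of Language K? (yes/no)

[gpa] — σ1 onset /gp/ (2C), coda /∅/ ok → permitted

yes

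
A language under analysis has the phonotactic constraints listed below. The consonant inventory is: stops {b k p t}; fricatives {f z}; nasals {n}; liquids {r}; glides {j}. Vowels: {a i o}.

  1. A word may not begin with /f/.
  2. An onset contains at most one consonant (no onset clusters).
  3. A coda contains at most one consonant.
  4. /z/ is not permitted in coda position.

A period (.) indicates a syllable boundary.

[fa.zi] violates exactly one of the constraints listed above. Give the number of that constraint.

[fa.zi]: word begins with /f/.
This is a violation of constraint 1: "A word may not begin with /f/."
The remaining constraints (2, 3, 4) are satisfied.

1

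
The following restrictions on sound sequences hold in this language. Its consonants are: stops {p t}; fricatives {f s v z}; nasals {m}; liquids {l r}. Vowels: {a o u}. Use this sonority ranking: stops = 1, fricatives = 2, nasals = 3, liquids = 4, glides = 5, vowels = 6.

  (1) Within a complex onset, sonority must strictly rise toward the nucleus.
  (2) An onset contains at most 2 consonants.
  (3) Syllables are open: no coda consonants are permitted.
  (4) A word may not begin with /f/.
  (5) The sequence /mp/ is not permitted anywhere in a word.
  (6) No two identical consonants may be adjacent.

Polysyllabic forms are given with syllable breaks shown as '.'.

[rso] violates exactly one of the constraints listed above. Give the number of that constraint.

[rso]: syllable 1 onset /rs/: /r/ (liquid, 4) → /s/ (fricative, 2) does not rise.
This is a violation of constraint 1: "Within a complex onset, sonority must strictly rise toward the nucleus."
The remaining constraints (2, 3, 4, 5, 6) are satisfied.

1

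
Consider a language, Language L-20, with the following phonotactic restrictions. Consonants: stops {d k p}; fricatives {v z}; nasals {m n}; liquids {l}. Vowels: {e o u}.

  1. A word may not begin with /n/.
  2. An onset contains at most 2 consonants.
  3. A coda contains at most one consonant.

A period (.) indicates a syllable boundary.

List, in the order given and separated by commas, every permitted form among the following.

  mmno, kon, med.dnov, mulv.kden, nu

kon, med.dnov

mmno — violates constraint 2: syllable 1 onset /mmn/ has 3 consonants (> 2) → not permitted
kon — σ1 onset /k/, coda /n/ ok → permitted
med.dnov — σ1 onset /m/, coda /d/ ok; σ2 onset /dn/ (2C), coda /v/ ok → permitted
mulv.kden — violates constraint 3: syllable 1 coda /lv/ has 2 consonants (> 1) → not permitted
nu — violates constraint 1: word begins with /n/ → not permitted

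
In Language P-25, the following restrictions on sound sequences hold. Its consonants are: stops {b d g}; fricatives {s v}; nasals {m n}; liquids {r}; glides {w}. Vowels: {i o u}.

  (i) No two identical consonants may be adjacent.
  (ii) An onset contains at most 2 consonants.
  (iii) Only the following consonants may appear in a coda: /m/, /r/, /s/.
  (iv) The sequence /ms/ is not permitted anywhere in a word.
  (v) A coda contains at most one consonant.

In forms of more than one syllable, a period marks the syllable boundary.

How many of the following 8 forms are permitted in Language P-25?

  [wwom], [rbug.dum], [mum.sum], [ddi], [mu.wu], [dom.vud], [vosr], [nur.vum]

2

[wwom] — violates constraint (i): adjacent identical consonants /ww/ → not permitted
[rbug.dum] — violates constraint (iii): syllable 1 coda contains /g/, which is not a licensed coda consonant → not permitted
[mum.sum] — violates constraint (iv): contains banned sequence /ms/ → not permitted
[ddi] — violates constraint (i): adjacent identical consonants /dd/ → not permitted
[mu.wu] — σ1 onset /m/, coda /∅/ ok; σ2 onset /w/, coda /∅/ ok → permitted
[dom.vud] — violates constraint (iii): syllable 2 coda contains /d/, which is not a licensed coda consonant → not permitted
[vosr] — violates constraint (v): syllable 1 coda /sr/ has 2 consonants (> 1) → not permitted
[nur.vum] — σ1 onset /n/, coda /r/ ok; σ2 onset /v/, coda /m/ ok → permitted
Permitted: [mu.wu], [nur.vum] → 2.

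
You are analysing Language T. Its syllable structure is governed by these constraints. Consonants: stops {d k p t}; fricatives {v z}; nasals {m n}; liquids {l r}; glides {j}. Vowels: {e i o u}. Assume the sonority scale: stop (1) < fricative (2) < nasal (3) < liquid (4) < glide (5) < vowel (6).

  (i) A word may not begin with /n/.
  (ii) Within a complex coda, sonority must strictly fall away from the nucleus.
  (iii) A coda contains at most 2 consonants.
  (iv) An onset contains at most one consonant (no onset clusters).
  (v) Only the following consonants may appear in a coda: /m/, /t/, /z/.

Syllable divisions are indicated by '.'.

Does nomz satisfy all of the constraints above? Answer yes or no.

nomz — violates constraint (i): word begins with /n/ → ill-formed

no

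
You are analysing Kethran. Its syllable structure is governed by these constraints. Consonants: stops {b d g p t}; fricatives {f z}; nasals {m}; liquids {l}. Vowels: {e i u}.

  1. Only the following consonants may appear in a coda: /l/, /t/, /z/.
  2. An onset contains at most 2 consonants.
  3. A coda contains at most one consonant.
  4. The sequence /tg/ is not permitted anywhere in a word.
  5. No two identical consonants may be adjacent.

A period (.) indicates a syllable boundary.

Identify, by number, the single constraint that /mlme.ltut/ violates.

2

/mlme.ltut/: syllable 1 onset /mlm/ has 3 consonants (> 2).
This is a violation of constraint 2: "An onset contains at most 2 consonants."
The remaining constraints (1, 3, 4, 5) are satisfied.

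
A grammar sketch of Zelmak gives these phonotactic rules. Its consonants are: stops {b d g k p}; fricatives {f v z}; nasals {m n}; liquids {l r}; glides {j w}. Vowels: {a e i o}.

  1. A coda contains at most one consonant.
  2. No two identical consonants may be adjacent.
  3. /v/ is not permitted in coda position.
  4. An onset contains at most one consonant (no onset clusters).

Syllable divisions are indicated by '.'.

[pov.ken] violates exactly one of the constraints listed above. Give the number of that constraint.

[pov.ken]: syllable 1 coda contains /v/.
This is a violation of constraint 3: "/v/ is not permitted in coda position."
The remaining constraints (1, 2, 4) are satisfied.

3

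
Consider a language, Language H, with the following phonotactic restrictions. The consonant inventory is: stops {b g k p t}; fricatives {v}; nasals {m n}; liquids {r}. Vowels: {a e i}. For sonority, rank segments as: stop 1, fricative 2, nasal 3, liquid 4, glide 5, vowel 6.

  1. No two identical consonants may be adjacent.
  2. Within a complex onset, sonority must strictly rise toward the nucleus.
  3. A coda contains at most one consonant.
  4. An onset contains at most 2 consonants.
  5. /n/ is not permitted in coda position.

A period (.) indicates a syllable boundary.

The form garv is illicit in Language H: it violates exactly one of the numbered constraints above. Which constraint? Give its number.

garv: syllable 1 coda /rv/ has 2 consonants (> 1).
This is a violation of constraint 3: "A coda contains at most one consonant."
The remaining constraints (1, 2, 4, 5) are satisfied.

3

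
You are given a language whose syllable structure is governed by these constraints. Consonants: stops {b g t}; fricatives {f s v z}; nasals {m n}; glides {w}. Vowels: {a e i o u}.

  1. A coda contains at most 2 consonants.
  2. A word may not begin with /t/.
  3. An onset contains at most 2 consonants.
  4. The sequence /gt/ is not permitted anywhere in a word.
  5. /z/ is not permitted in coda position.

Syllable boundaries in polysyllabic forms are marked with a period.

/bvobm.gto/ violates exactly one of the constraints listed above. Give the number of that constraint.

/bvobm.gto/: contains banned sequence /gt/.
This is a violation of constraint 4: "The sequence /gt/ is not permitted anywhere in a word."
The remaining constraints (1, 2, 3, 5) are satisfied.

4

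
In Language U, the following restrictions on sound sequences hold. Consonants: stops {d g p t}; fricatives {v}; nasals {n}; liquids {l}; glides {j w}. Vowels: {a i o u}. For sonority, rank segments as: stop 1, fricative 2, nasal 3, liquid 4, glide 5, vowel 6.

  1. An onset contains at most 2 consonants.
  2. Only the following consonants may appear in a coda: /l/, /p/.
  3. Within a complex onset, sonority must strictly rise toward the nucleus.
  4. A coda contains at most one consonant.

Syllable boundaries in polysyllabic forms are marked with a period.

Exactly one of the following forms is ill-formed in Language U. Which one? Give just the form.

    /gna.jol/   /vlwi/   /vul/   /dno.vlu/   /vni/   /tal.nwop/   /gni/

/gna.jol/ — σ1 onset /gn/ (1→3 rises), coda /∅/ ok; σ2 onset /j/, coda /l/ ok → well-formed
/vlwi/ — violates constraint 1: syllable 1 onset /vlw/ has 3 consonants (> 2) → ill-formed
/vul/ — σ1 onset /v/, coda /l/ ok → well-formed
/dno.vlu/ — σ1 onset /dn/ (1→3 rises), coda /∅/ ok; σ2 onset /vl/ (2→4 rises), coda /∅/ ok → well-formed
/vni/ — σ1 onset /vn/ (2→3 rises), coda /∅/ ok → well-formed
/tal.nwop/ — σ1 onset /t/, coda /l/ ok; σ2 onset /nw/ (3→5 rises), coda /p/ ok → well-formed
/gni/ — σ1 onset /gn/ (1→3 rises), coda /∅/ ok → well-formed

/vlwi/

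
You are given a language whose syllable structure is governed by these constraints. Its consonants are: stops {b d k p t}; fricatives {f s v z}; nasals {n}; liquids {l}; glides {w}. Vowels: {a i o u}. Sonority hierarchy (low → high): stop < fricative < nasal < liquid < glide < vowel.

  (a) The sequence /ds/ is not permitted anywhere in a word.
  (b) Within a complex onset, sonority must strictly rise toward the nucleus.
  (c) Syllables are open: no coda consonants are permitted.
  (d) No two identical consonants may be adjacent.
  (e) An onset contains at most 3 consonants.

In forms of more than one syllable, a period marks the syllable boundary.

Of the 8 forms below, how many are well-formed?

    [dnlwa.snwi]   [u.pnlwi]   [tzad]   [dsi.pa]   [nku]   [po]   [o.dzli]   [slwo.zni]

[dnlwa.snwi] — violates constraint (e): syllable 1 onset /dnlw/ has 4 consonants (> 3) → ill-formed
[u.pnlwi] — violates constraint (e): syllable 2 onset /pnlw/ has 4 consonants (> 3) → ill-formed
[tzad] — violates constraint (c): syllable 1 coda /d/ has 1 consonant (> 0) → ill-formed
[dsi.pa] — violates constraint (a): contains banned sequence /ds/ → ill-formed
[nku] — violates constraint (b): syllable 1 onset /nk/: /n/ (nasal, 3) → /k/ (stop, 1) does not rise → ill-formed
[po] — σ1 onset /p/, coda /∅/ ok → well-formed
[o.dzli] — σ1 onset /∅/, coda /∅/ ok; σ2 onset /dzl/ (1→2→4 rises), coda /∅/ ok → well-formed
[slwo.zni] — σ1 onset /slw/ (2→4→5 rises), coda /∅/ ok; σ2 onset /zn/ (2→3 rises), coda /∅/ ok → well-formed
Well-formed: [po], [o.dzli], [slwo.zni] → 3.

3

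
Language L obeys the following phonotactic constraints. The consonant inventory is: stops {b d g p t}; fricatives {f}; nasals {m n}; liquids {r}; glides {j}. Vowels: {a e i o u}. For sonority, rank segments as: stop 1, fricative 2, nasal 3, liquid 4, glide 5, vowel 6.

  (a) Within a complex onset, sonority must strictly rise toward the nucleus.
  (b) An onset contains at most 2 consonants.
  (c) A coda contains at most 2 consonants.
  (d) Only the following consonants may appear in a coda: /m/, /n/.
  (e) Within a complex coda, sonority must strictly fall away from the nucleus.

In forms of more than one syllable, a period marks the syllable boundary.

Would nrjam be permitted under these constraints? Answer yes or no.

nrjam — violates constraint (b): syllable 1 onset /nrj/ has 3 consonants (> 2) → not permitted

no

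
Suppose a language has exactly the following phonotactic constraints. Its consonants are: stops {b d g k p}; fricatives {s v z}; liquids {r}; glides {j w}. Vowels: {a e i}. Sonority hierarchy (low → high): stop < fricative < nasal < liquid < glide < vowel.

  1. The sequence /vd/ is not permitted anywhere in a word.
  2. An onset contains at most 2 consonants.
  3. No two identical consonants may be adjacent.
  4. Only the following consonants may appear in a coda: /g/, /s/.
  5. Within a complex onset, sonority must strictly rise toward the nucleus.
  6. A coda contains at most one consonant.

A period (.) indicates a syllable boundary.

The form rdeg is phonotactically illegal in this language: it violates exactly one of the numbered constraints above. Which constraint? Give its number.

5

rdeg: syllable 1 onset /rd/: /r/ (liquid, 4) → /d/ (stop, 1) does not rise.
This is a violation of constraint 5: "Within a complex onset, sonority must strictly rise toward the nucleus."
The remaining constraints (1, 2, 3, 4, 6) are satisfied.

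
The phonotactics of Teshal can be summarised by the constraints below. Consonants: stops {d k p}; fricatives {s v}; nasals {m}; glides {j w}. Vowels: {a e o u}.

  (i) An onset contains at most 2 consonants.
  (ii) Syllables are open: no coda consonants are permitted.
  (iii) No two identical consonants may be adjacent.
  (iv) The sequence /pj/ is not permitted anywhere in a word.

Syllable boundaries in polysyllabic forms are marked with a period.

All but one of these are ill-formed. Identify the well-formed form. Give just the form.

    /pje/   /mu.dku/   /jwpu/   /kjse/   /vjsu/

/mu.dku/

/pje/ — violates constraint (iv): contains banned sequence /pj/ → ill-formed
/mu.dku/ — σ1 onset /m/, coda /∅/ ok; σ2 onset /dk/ (2C), coda /∅/ ok → well-formed
/jwpu/ — violates constraint (i): syllable 1 onset /jwp/ has 3 consonants (> 2) → ill-formed
/kjse/ — violates constraint (i): syllable 1 onset /kjs/ has 3 consonants (> 2) → ill-formed
/vjsu/ — violates constraint (i): syllable 1 onset /vjs/ has 3 consonants (> 2) → ill-formed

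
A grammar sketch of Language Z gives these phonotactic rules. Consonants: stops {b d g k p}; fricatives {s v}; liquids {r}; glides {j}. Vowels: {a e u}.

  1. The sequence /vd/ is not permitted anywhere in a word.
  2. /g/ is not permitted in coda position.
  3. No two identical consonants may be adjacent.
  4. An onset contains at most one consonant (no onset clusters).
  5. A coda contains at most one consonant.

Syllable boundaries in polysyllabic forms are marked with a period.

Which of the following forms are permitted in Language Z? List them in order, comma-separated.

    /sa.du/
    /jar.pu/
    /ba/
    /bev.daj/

/sa.du/ — σ1 onset /s/, coda /∅/ ok; σ2 onset /d/, coda /∅/ ok → permitted
/jar.pu/ — σ1 onset /j/, coda /r/ ok; σ2 onset /p/, coda /∅/ ok → permitted
/ba/ — σ1 onset /b/, coda /∅/ ok → permitted
/bev.daj/ — violates constraint 1: contains banned sequence /vd/ → not permitted

/sa.du/, /jar.pu/, /ba/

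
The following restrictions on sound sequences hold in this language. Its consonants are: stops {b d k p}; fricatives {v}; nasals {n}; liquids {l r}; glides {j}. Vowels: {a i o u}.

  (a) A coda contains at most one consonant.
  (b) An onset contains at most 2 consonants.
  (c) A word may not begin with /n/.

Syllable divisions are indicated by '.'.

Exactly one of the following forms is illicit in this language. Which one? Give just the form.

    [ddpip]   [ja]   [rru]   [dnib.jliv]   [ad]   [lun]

[ddpip] — violates constraint (b): syllable 1 onset /ddp/ has 3 consonants (> 2) → illicit
[ja] — σ1 onset /j/, coda /∅/ ok → licit
[rru] — σ1 onset /rr/ (2C), coda /∅/ ok → licit
[dnib.jliv] — σ1 onset /dn/ (2C), coda /b/ ok; σ2 onset /jl/ (2C), coda /v/ ok → licit
[ad] — σ1 onset /∅/, coda /d/ ok → licit
[lun] — σ1 onset /l/, coda /n/ ok → licit

[ddpip]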